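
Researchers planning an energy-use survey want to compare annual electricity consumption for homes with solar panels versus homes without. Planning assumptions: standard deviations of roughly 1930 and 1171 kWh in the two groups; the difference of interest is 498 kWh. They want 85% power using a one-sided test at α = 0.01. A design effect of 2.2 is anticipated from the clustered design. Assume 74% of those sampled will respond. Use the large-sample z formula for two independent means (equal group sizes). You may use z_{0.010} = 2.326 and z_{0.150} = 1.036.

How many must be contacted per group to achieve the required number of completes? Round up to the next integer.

n = (z_α + z_β)² · (σ₁² + σ₂²) / δ²
  = (2.326 + 1.036)² · (1930² + 1171² = 5096141) / 498²
  = 11.3030 · 5096141 / 248004
  = 232.26
Design effect: 2.2 × 232.26 = 510.98.
Adjust for 74% response: 510.98 / 0.74 = 690.51.
Round up → n = 691 per group.

n = 691 per group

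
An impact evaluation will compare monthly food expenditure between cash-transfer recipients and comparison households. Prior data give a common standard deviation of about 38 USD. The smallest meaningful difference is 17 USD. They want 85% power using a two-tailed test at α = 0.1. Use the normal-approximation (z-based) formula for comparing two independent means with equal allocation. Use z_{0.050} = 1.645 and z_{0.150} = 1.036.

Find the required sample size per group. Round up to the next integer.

n = 72 per group

n = (z_{α/2} + z_β)² · (σ₁² + σ₂²) / δ²
  = (1.645 + 1.036)² · (2·38² = 2888) / 17²
  = 7.1878 · 2888 / 289
  = 71.83
Round up → n = 72 per group.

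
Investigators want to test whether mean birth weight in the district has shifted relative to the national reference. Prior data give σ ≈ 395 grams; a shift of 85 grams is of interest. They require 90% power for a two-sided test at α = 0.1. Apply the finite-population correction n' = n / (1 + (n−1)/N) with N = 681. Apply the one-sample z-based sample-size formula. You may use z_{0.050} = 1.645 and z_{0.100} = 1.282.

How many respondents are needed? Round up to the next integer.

n = (z_{α/2} + z_β)² · σ² / δ²
  = (1.645 + 1.282)² · 395² / 85²
  = 8.5673 · 156025 / 7225
  = 185.01
Finite-population correction (N = 681): 185.01 / (1 + (185.01 − 1)/681) = 145.66.
Round up → n = 146.

n = 146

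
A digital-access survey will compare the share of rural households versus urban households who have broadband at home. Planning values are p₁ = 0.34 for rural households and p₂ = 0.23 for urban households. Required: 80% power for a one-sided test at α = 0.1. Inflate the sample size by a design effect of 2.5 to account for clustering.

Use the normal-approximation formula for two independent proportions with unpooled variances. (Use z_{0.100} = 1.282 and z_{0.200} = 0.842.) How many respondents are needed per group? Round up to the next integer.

n = 375 per group

n = (z_α + z_β)² · [p₁(1−p₁) + p₂(1−p₂)] / (p₁ − p₂)²
  = (1.282 + 0.842)² · (0.34·0.66 + 0.23·0.77) / (0.11)²
  = (2.124)² · (0.2244 + 0.1771) / 0.0121
  = 4.5114 · 0.4015 / 0.0121
  = 149.70
Design effect: 2.5 × 149.70 = 374.24.
Round up → n = 375 per group.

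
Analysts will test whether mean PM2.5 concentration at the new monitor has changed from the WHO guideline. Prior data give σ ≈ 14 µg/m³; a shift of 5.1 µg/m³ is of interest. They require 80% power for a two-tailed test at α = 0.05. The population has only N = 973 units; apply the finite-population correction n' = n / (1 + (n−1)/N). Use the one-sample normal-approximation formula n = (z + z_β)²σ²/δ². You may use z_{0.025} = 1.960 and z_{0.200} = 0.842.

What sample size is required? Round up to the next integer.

n = (z_{α/2} + z_β)² · σ² / δ²
  = (1.960 + 0.842)² · 14² / 5.1²
  = 7.8512 · 196 / 26.01
  = 59.16
Finite-population correction (N = 973): 59.16 / (1 + (59.16 − 1)/973) = 55.83.
Round up → n = 56.

n = 56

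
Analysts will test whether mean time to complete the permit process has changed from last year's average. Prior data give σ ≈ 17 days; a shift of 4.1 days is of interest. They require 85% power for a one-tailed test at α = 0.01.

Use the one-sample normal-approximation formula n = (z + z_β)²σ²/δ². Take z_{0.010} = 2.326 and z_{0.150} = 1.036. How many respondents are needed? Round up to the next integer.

n = 195

n = (z_α + z_β)² · σ² / δ²
  = (2.326 + 1.036)² · 17² / 4.1²
  = 11.3030 · 289 / 16.81
  = 194.32
Round up → n = 195.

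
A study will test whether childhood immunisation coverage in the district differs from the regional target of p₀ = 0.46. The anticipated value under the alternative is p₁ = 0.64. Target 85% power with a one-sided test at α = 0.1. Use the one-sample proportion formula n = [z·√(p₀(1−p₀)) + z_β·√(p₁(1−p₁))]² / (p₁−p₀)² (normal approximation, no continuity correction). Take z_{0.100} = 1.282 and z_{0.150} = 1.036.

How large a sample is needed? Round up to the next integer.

n = 40

n = [z_α·√(p₀q₀) + z_β·√(p₁q₁)]² / (p₁ − p₀)²
  = [1.282·√(0.46·0.54) + 1.036·√(0.64·0.36)]² / (0.18)²
  = [1.282·0.4984 + 1.036·0.4800]² / 0.0324
  = [1.1362]² / 0.0324
  = 39.85
Round up → n = 40.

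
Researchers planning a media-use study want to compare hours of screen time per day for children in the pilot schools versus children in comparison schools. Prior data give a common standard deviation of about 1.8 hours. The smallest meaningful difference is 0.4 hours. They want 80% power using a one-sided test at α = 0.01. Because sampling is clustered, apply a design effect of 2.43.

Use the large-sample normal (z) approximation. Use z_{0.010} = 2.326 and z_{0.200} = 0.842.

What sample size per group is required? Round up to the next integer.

n = 988 per group

n = (z_α + z_β)² · (σ₁² + σ₂²) / δ²
  = (2.326 + 0.842)² · (2·1.8² = 6.48) / 0.4²
  = 10.0362 · 6.48 / 0.16
  = 406.47
Design effect: 2.43 × 406.47 = 987.71.
Round up → n = 988 per group.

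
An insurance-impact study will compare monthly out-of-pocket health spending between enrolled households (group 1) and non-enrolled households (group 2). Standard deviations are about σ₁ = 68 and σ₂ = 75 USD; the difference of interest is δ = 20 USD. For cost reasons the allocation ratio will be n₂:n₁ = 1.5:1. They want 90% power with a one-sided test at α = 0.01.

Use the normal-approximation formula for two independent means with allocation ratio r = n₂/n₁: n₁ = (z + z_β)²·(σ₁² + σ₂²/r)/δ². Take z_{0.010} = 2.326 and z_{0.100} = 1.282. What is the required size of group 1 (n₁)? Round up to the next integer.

n₁ = 273

n₁ = (z_α + z_β)² · (σ₁² + σ₂²/r) / δ²
   = (2.326 + 1.282)² · (68² + 75²/1.5) / 20²
   = 13.0177 · (4624 + 3750) / 400
   = 13.0177 · 8374 / 400
   = 272.52
Round up → n₁ = 273; n₂ = r·n₁ = 1.5 × 273 = 410.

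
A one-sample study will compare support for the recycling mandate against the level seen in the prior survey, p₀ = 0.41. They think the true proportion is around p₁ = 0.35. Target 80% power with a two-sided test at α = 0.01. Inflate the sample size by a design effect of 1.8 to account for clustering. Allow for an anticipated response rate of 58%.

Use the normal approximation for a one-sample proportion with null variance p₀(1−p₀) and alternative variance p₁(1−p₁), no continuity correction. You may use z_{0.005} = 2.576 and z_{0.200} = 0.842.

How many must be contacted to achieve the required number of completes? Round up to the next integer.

n = [z_{α/2}·√(p₀q₀) + z_β·√(p₁q₁)]² / (p₁ − p₀)²
  = [2.576·√(0.41·0.59) + 0.842·√(0.35·0.65)]² / (-0.06)²
  = [2.576·0.4918 + 0.842·0.4770]² / 0.0036
  = [1.6686]² / 0.0036
  = 773.37
Design effect: 1.8 × 773.37 = 1392.06.
Adjust for 58% response: 1392.06 / 0.58 = 2400.11.
Round up → n = 2401.

n = 2401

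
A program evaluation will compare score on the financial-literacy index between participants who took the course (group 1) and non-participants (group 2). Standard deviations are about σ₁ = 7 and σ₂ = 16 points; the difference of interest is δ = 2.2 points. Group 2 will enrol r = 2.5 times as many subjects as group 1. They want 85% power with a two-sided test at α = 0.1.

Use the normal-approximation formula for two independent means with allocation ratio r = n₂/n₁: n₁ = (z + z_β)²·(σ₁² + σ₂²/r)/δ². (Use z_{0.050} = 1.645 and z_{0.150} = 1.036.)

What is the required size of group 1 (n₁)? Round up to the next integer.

n₁ = (z_{α/2} + z_β)² · (σ₁² + σ₂²/r) / δ²
   = (1.645 + 1.036)² · (7² + 16²/2.5) / 2.2²
   = 7.1878 · (49 + 102.4) / 4.84
   = 7.1878 · 151.4 / 4.84
   = 224.84
Round up → n₁ = 225; n₂ = r·n₁ = 2.5 × 225 = 563.

n₁ = 225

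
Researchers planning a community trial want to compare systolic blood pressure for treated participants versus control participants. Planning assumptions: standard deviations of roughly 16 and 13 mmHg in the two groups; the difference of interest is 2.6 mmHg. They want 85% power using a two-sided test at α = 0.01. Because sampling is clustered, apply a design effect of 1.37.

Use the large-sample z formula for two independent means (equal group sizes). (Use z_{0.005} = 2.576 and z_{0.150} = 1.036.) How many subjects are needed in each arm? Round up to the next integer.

n = (z_{α/2} + z_β)² · (σ₁² + σ₂²) / δ²
  = (2.576 + 1.036)² · (16² + 13² = 425) / 2.6²
  = 13.0465 · 425 / 6.76
  = 820.23
Design effect: 1.37 × 820.23 = 1123.72.
Round up → n = 1124 per group.

n = 1124 per group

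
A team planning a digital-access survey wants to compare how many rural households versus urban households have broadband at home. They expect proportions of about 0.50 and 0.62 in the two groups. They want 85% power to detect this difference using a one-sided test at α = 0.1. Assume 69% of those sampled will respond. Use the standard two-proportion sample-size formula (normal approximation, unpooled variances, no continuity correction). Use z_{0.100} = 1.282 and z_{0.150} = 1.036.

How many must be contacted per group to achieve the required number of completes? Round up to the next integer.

n = 263 per group

n = (z_α + z_β)² · [p₁(1−p₁) + p₂(1−p₂)] / (p₁ − p₂)²
  = (1.282 + 1.036)² · (0.50·0.50 + 0.62·0.38) / (-0.12)²
  = (2.318)² · (0.2500 + 0.2356) / 0.0144
  = 5.3731 · 0.4856 / 0.0144
  = 181.19
Adjust for 69% response: 181.19 / 0.69 = 262.60.
Round up → n = 263 per group.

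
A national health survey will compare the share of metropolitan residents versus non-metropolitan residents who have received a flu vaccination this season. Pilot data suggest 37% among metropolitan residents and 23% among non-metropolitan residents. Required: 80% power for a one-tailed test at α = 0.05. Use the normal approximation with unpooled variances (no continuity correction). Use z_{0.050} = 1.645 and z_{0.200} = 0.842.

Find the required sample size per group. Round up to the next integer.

n = 130 per group

n = (z_α + z_β)² · [p₁(1−p₁) + p₂(1−p₂)] / (p₁ − p₂)²
  = (1.645 + 0.842)² · (0.37·0.63 + 0.23·0.77) / (0.14)²
  = (2.487)² · (0.2331 + 0.1771) / 0.0196
  = 6.1852 · 0.4102 / 0.0196
  = 129.45
Round up → n = 130 per group.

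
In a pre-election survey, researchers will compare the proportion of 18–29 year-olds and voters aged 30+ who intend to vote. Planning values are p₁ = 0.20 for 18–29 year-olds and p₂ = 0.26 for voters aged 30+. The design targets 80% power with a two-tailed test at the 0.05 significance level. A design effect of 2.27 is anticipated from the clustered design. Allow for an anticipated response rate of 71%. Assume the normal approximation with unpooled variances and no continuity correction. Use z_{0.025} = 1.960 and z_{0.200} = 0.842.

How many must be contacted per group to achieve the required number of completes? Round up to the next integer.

n = (z_{α/2} + z_β)² · [p₁(1−p₁) + p₂(1−p₂)] / (p₁ − p₂)²
  = (1.960 + 0.842)² · (0.20·0.80 + 0.26·0.74) / (-0.06)²
  = (2.802)² · (0.1600 + 0.1924) / 0.0036
  = 7.8512 · 0.3524 / 0.0036
  = 768.55
Design effect: 2.27 × 768.55 = 1744.60.
Adjust for 71% response: 1744.60 / 0.71 = 2457.18.
Round up → n = 2458 per group.

n = 2458 per group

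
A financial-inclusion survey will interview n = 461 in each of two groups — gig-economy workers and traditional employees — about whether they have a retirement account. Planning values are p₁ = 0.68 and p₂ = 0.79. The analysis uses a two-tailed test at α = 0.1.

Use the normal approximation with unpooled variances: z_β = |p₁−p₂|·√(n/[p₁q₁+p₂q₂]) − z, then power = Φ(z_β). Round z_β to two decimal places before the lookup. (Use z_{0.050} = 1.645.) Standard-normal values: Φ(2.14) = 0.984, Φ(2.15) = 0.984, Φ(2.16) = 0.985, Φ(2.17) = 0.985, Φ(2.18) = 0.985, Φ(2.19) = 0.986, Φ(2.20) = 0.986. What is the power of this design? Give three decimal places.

z_β = |p₁−p₂|·√(n/[p₁q₁+p₂q₂]) − z_{α/2}
    = 0.11 · √(461/0.3835) − 1.645
    = 0.11 · 34.6711 − 1.645
    = 3.8138 − 1.645 = 2.1688 → 2.17
Power = Φ(2.17) = 0.985.

Power ≈ 0.985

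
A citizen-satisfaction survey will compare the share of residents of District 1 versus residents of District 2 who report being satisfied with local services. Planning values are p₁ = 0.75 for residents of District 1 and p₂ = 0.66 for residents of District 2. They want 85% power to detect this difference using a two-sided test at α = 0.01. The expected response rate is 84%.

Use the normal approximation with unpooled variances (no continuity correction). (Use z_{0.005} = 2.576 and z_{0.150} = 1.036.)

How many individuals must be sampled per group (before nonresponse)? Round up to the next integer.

n = (z_{α/2} + z_β)² · [p₁(1−p₁) + p₂(1−p₂)] / (p₁ − p₂)²
  = (2.576 + 1.036)² · (0.75·0.25 + 0.66·0.34) / (0.09)²
  = (3.612)² · (0.1875 + 0.2244) / 0.0081
  = 13.0465 · 0.4119 / 0.0081
  = 663.44
Adjust for 84% response: 663.44 / 0.84 = 789.81.
Round up → n = 790 per group.

n = 790 per group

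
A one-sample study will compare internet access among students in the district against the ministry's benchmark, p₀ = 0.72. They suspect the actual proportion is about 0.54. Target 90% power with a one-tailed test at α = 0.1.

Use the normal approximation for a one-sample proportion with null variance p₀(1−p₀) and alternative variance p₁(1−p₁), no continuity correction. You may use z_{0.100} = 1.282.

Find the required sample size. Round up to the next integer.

n = [z_α·√(p₀q₀) + z_β·√(p₁q₁)]² / (p₁ − p₀)²
  = [1.282·√(0.72·0.28) + 1.282·√(0.54·0.46)]² / (-0.18)²
  = [1.282·0.4490 + 1.282·0.4984]² / 0.0324
  = [1.2146]² / 0.0324
  = 45.53
Round up → n = 46.

n = 46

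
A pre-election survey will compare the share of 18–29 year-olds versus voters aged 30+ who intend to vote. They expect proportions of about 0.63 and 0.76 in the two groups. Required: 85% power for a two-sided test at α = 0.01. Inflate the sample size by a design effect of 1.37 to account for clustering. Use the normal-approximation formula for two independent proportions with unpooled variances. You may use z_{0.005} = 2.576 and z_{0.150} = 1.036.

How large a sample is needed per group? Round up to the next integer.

n = (z_{α/2} + z_β)² · [p₁(1−p₁) + p₂(1−p₂)] / (p₁ − p₂)²
  = (2.576 + 1.036)² · (0.63·0.37 + 0.76·0.24) / (-0.13)²
  = (3.612)² · (0.2331 + 0.1824) / 0.0169
  = 13.0465 · 0.4155 / 0.0169
  = 320.76
Design effect: 1.37 × 320.76 = 439.44.
Round up → n = 440 per group.

n = 440 per group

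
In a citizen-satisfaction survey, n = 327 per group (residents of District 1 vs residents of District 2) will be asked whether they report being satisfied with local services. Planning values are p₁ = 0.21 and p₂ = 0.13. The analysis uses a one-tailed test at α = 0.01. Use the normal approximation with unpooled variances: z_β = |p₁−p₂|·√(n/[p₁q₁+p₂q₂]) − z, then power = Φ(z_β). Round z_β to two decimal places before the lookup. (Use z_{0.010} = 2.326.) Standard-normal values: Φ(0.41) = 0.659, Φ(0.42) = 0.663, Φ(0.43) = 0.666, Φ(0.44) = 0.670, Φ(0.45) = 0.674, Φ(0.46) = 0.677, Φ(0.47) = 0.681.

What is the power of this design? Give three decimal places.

Power ≈ 0.659

z_β = |p₁−p₂|·√(n/[p₁q₁+p₂q₂]) − z_α
    = 0.08 · √(327/0.2790) − 2.326
    = 0.08 · 34.2351 − 2.326
    = 2.7388 − 2.326 = 0.4128 → 0.41
Power = Φ(0.41) = 0.659.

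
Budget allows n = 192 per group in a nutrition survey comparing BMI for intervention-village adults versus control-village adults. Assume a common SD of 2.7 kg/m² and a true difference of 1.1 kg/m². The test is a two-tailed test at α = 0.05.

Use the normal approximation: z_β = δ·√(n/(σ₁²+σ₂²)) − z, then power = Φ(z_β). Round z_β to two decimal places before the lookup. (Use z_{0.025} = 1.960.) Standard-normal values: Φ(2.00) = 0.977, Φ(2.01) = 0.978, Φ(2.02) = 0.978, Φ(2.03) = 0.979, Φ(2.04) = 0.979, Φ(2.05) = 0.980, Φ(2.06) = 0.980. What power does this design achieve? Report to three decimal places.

z_β = δ·√(n/(σ₁²+σ₂²)) − z_{α/2}
    = 1.1 · √(192/14.58) − 1.960
    = 1.1 · 3.62887 − 1.960
    = 3.9918 − 1.960 = 2.0318 → 2.03
Power = Φ(2.03) = 0.979.

Power ≈ 0.979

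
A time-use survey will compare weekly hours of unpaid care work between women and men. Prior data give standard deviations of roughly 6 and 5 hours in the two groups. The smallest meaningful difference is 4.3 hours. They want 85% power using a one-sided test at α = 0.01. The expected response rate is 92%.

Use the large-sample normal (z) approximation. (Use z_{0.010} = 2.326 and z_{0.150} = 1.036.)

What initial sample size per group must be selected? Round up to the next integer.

n = 41 per group

n = (z_α + z_β)² · (σ₁² + σ₂²) / δ²
  = (2.326 + 1.036)² · (6² + 5² = 61) / 4.3²
  = 11.3030 · 61 / 18.49
  = 37.29
Adjust for 92% response: 37.29 / 0.92 = 40.53.
Round up → n = 41 per group.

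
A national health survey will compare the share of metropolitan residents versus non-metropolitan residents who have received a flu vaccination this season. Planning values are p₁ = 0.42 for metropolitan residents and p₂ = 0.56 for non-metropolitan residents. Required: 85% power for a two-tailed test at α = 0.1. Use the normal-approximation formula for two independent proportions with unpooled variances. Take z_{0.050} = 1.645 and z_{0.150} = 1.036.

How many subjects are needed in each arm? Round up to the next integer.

n = 180 per group

n = (z_{α/2} + z_β)² · [p₁(1−p₁) + p₂(1−p₂)] / (p₁ − p₂)²
  = (1.645 + 1.036)² · (0.42·0.58 + 0.56·0.44) / (-0.14)²
  = (2.681)² · (0.2436 + 0.2464) / 0.0196
  = 7.1878 · 0.4900 / 0.0196
  = 179.69
Round up → n = 180 per group.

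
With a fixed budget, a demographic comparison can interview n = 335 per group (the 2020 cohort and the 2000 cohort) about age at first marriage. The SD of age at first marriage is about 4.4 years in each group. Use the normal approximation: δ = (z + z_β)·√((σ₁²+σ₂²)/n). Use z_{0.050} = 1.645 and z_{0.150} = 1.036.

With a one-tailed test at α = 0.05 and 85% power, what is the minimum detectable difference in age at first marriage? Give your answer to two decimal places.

δ = (z_α + z_β) · √((σ₁²+σ₂²)/n)
  = (1.645 + 1.036) · √(38.72/335)
  = 2.681 · √0.11558
  = 2.681 · 0.3400
  = 0.9115

Minimum detectable difference ≈ 0.91 years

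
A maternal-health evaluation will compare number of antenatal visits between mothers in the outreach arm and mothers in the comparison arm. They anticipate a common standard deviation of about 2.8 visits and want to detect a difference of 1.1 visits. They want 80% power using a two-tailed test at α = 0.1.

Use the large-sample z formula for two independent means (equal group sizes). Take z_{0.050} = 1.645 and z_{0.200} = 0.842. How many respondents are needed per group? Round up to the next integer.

n = 81 per group

n = (z_{α/2} + z_β)² · (σ₁² + σ₂²) / δ²
  = (1.645 + 0.842)² · (2·2.8² = 15.68) / 1.1²
  = 6.1852 · 15.68 / 1.21
  = 80.15
Round up → n = 81 per group.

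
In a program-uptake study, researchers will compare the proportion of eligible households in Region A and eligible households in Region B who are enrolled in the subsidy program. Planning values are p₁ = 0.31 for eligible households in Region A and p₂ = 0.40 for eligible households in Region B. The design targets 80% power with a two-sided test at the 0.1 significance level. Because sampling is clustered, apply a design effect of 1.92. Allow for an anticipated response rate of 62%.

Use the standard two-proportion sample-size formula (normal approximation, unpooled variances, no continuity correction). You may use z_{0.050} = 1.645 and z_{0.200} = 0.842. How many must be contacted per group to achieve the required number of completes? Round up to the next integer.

n = 1074 per group

n = (z_{α/2} + z_β)² · [p₁(1−p₁) + p₂(1−p₂)] / (p₁ − p₂)²
  = (1.645 + 0.842)² · (0.31·0.69 + 0.40·0.60) / (-0.09)²
  = (2.487)² · (0.2139 + 0.2400) / 0.0081
  = 6.1852 · 0.4539 / 0.0081
  = 346.60
Design effect: 1.92 × 346.60 = 665.47.
Adjust for 62% response: 665.47 / 0.62 = 1073.34.
Round up → n = 1074 per group.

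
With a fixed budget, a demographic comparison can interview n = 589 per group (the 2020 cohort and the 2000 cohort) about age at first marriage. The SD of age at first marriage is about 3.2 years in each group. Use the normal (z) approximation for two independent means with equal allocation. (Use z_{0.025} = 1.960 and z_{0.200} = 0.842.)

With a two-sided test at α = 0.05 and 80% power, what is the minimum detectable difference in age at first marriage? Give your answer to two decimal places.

δ = (z_{α/2} + z_β) · √((σ₁²+σ₂²)/n)
  = (1.960 + 0.842) · √(20.48/589)
  = 2.802 · √0.03477
  = 2.802 · 0.1865
  = 0.5225

Minimum detectable difference ≈ 0.52 years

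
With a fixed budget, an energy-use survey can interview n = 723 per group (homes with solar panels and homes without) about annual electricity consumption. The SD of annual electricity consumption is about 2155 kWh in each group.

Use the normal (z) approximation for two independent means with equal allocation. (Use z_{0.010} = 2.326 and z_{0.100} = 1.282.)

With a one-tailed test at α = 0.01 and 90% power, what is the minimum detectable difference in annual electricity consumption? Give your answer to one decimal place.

Minimum detectable difference ≈ 408.9 kWh

δ = (z_α + z_β) · √((σ₁²+σ₂²)/n)
  = (2.326 + 1.282) · √(9288050/723)
  = 3.608 · √12846.5
  = 3.608 · 113.3426
  = 408.9401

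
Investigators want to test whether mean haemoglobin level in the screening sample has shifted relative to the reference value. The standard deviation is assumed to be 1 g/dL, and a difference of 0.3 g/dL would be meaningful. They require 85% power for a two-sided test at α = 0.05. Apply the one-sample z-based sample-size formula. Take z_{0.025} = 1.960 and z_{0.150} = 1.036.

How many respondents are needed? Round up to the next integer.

n = (z_{α/2} + z_β)² · σ² / δ²
  = (1.960 + 1.036)² · 1² / 0.3²
  = 8.9760 · 1 / 0.09
  = 99.73
Round up → n = 100.

n = 100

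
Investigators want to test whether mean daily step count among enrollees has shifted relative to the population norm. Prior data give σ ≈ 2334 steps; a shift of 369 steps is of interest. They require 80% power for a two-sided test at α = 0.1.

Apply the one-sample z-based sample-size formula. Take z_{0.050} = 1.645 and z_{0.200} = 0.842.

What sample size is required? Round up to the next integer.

n = (z_{α/2} + z_β)² · σ² / δ²
  = (1.645 + 0.842)² · 2334² / 369²
  = 6.1852 · 5447556 / 136161
  = 247.46
Round up → n = 248.

n = 248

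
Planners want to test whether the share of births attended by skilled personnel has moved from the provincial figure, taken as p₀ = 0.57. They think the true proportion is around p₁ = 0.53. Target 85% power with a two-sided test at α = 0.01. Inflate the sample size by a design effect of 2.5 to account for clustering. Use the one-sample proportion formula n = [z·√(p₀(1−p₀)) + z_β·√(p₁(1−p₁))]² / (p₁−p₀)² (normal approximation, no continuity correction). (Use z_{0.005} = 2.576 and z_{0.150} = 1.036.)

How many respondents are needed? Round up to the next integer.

n = [z_{α/2}·√(p₀q₀) + z_β·√(p₁q₁)]² / (p₁ − p₀)²
  = [2.576·√(0.57·0.43) + 1.036·√(0.53·0.47)]² / (-0.04)²
  = [2.576·0.4951 + 1.036·0.4991]² / 0.0016
  = [1.7924]² / 0.0016
  = 2007.90
Design effect: 2.5 × 2007.90 = 5019.74.
Round up → n = 5020.

n = 5020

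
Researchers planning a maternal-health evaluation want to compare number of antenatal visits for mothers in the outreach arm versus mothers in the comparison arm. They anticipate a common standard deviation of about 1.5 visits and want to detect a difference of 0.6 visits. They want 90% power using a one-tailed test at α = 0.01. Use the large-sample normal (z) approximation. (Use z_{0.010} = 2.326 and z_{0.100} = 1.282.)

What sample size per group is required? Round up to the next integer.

n = (z_α + z_β)² · (σ₁² + σ₂²) / δ²
  = (2.326 + 1.282)² · (2·1.5² = 4.5) / 0.6²
  = 13.0177 · 4.5 / 0.36
  = 162.72
Round up → n = 163 per group.

n = 163 per group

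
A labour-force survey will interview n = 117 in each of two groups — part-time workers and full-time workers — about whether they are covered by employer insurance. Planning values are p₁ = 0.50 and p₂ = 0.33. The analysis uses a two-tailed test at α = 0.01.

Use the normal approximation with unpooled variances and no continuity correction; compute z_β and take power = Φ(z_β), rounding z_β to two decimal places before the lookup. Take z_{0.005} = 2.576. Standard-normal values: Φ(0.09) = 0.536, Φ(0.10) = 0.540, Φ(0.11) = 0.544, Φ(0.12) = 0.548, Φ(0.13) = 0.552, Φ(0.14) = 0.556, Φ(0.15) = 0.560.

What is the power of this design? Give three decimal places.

z_β = |p₁−p₂|·√(n/[p₁q₁+p₂q₂]) − z_{α/2}
    = 0.17 · √(117/0.4711) − 2.576
    = 0.17 · 15.7593 − 2.576
    = 2.6791 − 2.576 = 0.1031 → 0.10
Power = Φ(0.10) = 0.540.

Power ≈ 0.540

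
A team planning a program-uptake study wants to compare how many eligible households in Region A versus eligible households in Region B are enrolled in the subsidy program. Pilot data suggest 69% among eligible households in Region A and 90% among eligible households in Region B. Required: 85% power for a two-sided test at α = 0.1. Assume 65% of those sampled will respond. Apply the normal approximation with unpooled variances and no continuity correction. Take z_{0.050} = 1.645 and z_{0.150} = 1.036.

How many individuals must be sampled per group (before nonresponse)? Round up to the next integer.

n = 77 per group

n = (z_{α/2} + z_β)² · [p₁(1−p₁) + p₂(1−p₂)] / (p₁ − p₂)²
  = (1.645 + 1.036)² · (0.69·0.31 + 0.90·0.10) / (-0.21)²
  = (2.681)² · (0.2139 + 0.0900) / 0.0441
  = 7.1878 · 0.3039 / 0.0441
  = 49.53
Adjust for 65% response: 49.53 / 0.65 = 76.20.
Round up → n = 77 per group.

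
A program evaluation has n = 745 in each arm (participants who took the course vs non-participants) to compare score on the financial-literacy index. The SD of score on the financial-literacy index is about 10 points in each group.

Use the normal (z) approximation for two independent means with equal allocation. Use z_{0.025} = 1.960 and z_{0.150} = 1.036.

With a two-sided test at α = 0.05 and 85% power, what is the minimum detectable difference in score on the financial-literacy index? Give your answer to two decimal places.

δ = (z_{α/2} + z_β) · √((σ₁²+σ₂²)/n)
  = (1.960 + 1.036) · √(200/745)
  = 2.996 · √0.26846
  = 2.996 · 0.5181
  = 1.5523

Minimum detectable difference ≈ 1.55 points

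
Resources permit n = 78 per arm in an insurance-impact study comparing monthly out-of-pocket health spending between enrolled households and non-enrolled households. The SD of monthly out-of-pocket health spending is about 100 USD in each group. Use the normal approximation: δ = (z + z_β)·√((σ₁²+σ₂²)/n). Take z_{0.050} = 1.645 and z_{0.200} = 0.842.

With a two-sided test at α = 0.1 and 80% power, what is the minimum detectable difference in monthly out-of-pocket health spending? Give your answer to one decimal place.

Minimum detectable difference ≈ 39.8 USD

δ = (z_{α/2} + z_β) · √((σ₁²+σ₂²)/n)
  = (1.645 + 0.842) · √(20000/78)
  = 2.487 · √256.4103
  = 2.487 · 16.0128
  = 39.8239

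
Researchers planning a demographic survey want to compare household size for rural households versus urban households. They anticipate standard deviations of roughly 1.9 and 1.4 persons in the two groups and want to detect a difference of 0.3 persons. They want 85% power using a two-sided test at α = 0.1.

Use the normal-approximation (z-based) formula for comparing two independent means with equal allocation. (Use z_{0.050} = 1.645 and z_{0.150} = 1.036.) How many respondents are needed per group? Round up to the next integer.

n = (z_{α/2} + z_β)² · (σ₁² + σ₂²) / δ²
  = (1.645 + 1.036)² · (1.9² + 1.4² = 5.57) / 0.3²
  = 7.1878 · 5.57 / 0.09
  = 444.84
Round up → n = 445 per group.

n = 445 per group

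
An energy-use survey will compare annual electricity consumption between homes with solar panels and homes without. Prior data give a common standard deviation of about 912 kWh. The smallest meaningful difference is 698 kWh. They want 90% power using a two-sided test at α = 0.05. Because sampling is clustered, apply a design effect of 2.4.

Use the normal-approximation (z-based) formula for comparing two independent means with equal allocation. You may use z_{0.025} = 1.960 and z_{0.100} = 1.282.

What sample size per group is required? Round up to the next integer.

n = (z_{α/2} + z_β)² · (σ₁² + σ₂²) / δ²
  = (1.960 + 1.282)² · (2·912² = 1663488) / 698²
  = 10.5106 · 1663488 / 487204
  = 35.89
Design effect: 2.4 × 35.89 = 86.13.
Round up → n = 87 per group.

n = 87 per group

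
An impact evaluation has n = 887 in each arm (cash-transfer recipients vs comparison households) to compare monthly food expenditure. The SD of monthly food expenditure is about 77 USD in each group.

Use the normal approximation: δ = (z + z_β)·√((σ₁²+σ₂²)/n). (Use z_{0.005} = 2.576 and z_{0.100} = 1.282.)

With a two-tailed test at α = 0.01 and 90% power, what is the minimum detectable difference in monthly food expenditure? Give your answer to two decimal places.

Minimum detectable difference ≈ 14.11 USD

δ = (z_{α/2} + z_β) · √((σ₁²+σ₂²)/n)
  = (2.576 + 1.282) · √(11858/887)
  = 3.858 · √13.3687
  = 3.858 · 3.6563
  = 14.1061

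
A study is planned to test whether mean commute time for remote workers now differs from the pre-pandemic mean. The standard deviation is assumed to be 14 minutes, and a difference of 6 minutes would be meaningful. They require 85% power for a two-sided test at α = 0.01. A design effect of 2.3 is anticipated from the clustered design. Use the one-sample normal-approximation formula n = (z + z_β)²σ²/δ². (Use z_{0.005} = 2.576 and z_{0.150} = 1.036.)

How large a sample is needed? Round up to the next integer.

n = 164

n = (z_{α/2} + z_β)² · σ² / δ²
  = (2.576 + 1.036)² · 14² / 6²
  = 13.0465 · 196 / 36
  = 71.03
Design effect: 2.3 × 71.03 = 163.37.
Round up → n = 164.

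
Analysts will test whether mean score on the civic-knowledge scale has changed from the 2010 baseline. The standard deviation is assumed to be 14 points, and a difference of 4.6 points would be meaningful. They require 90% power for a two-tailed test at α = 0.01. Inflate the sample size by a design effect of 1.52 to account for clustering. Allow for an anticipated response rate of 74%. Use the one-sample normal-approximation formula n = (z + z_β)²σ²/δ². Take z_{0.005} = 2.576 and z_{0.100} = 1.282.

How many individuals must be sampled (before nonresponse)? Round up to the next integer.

n = (z_{α/2} + z_β)² · σ² / δ²
  = (2.576 + 1.282)² · 14² / 4.6²
  = 14.8842 · 196 / 21.16
  = 137.87
Design effect: 1.52 × 137.87 = 209.56.
Adjust for 74% response: 209.56 / 0.74 = 283.19.
Round up → n = 284.

n = 284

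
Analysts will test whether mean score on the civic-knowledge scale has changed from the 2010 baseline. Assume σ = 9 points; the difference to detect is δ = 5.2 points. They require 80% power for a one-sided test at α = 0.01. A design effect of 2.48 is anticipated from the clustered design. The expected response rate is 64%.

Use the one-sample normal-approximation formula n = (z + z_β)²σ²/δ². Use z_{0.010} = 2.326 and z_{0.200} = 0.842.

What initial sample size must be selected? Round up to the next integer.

n = (z_α + z_β)² · σ² / δ²
  = (2.326 + 0.842)² · 9² / 5.2²
  = 10.0362 · 81 / 27.04
  = 30.06
Design effect: 2.48 × 30.06 = 74.56.
Adjust for 64% response: 74.56 / 0.64 = 116.50.
Round up → n = 117.

n = 117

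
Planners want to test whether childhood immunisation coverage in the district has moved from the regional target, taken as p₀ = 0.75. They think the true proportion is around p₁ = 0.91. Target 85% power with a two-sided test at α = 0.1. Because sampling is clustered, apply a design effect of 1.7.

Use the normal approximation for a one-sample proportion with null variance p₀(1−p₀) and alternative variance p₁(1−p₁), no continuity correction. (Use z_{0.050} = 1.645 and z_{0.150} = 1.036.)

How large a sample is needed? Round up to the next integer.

n = 68

n = [z_{α/2}·√(p₀q₀) + z_β·√(p₁q₁)]² / (p₁ − p₀)²
  = [1.645·√(0.75·0.25) + 1.036·√(0.91·0.09)]² / (0.16)²
  = [1.645·0.4330 + 1.036·0.2862]² / 0.0256
  = [1.0088]² / 0.0256
  = 39.75
Design effect: 1.7 × 39.75 = 67.58.
Round up → n = 68.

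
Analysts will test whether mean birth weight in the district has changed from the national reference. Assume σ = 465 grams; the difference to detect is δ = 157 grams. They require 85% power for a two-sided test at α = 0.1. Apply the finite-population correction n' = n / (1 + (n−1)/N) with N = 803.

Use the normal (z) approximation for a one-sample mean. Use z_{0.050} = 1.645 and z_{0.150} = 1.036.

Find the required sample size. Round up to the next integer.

n = 59

n = (z_{α/2} + z_β)² · σ² / δ²
  = (1.645 + 1.036)² · 465² / 157²
  = 7.1878 · 216225 / 24649
  = 63.05
Finite-population correction (N = 803): 63.05 / (1 + (63.05 − 1)/803) = 58.53.
Round up → n = 59.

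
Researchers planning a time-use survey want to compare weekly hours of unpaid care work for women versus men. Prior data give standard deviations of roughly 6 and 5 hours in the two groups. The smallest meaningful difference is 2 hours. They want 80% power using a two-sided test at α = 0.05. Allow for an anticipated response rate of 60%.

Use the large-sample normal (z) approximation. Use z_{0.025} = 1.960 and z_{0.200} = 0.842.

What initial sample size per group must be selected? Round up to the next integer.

n = 200 per group

n = (z_{α/2} + z_β)² · (σ₁² + σ₂²) / δ²
  = (1.960 + 0.842)² · (6² + 5² = 61) / 2²
  = 7.8512 · 61 / 4
  = 119.73
Adjust for 60% response: 119.73 / 0.60 = 199.55.
Round up → n = 200 per group.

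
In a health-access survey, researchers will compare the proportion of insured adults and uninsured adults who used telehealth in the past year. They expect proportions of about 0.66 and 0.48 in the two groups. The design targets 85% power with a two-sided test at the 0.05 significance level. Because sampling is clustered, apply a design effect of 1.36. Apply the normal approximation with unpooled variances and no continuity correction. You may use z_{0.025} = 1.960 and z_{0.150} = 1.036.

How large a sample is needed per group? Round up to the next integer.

n = 179 per group

n = (z_{α/2} + z_β)² · [p₁(1−p₁) + p₂(1−p₂)] / (p₁ − p₂)²
  = (1.960 + 1.036)² · (0.66·0.34 + 0.48·0.52) / (0.18)²
  = (2.996)² · (0.2244 + 0.2496) / 0.0324
  = 8.9760 · 0.4740 / 0.0324
  = 131.32
Design effect: 1.36 × 131.32 = 178.59.
Round up → n = 179 per group.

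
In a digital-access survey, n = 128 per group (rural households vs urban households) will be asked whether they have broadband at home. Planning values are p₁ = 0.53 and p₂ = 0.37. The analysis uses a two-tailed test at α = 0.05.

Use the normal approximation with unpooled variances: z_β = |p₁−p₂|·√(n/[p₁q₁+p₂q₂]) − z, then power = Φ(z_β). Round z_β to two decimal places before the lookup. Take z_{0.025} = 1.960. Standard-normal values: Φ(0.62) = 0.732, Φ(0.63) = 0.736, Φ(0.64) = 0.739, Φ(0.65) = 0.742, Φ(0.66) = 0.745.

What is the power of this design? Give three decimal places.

Power ≈ 0.742

z_β = |p₁−p₂|·√(n/[p₁q₁+p₂q₂]) − z_{α/2}
    = 0.16 · √(128/0.4822) − 1.960
    = 0.16 · 16.2926 − 1.960
    = 2.6068 − 1.960 = 0.6468 → 0.65
Power = Φ(0.65) = 0.742.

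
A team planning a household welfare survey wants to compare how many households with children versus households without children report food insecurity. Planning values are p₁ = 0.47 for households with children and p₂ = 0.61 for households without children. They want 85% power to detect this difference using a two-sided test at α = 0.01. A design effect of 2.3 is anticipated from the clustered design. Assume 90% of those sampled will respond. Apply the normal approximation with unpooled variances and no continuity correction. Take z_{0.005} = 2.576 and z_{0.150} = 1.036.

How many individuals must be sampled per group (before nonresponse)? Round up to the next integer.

n = 829 per group

n = (z_{α/2} + z_β)² · [p₁(1−p₁) + p₂(1−p₂)] / (p₁ − p₂)²
  = (2.576 + 1.036)² · (0.47·0.53 + 0.61·0.39) / (-0.14)²
  = (3.612)² · (0.2491 + 0.2379) / 0.0196
  = 13.0465 · 0.4870 / 0.0196
  = 324.17
Design effect: 2.3 × 324.17 = 745.58.
Adjust for 90% response: 745.58 / 0.90 = 828.43.
Round up → n = 829 per group.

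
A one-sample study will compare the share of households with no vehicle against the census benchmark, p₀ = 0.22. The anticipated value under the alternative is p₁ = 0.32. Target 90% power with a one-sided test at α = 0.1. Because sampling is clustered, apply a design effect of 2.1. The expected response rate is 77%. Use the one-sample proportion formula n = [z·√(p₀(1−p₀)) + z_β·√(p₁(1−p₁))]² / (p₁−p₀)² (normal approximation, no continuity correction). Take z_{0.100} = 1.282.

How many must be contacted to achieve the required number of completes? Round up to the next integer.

n = [z_α·√(p₀q₀) + z_β·√(p₁q₁)]² / (p₁ − p₀)²
  = [1.282·√(0.22·0.78) + 1.282·√(0.32·0.68)]² / (0.10)²
  = [1.282·0.4142 + 1.282·0.4665]² / 0.0100
  = [1.1291]² / 0.0100
  = 127.48
Design effect: 2.1 × 127.48 = 267.72.
Adjust for 77% response: 267.72 / 0.77 = 347.68.
Round up → n = 348.

n = 348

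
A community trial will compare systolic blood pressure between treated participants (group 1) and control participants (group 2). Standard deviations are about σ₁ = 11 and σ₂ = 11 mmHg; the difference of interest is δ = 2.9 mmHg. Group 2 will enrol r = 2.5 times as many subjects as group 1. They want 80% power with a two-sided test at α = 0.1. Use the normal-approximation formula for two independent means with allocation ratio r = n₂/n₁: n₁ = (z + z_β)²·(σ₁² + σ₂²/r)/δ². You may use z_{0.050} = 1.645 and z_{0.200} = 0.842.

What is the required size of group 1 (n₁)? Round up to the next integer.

n₁ = (z_{α/2} + z_β)² · (σ₁² + σ₂²/r) / δ²
   = (1.645 + 0.842)² · (11² + 11²/2.5) / 2.9²
   = 6.1852 · (121 + 48.4) / 8.41
   = 6.1852 · 169.4 / 8.41
   = 124.59
Round up → n₁ = 125; n₂ = r·n₁ = 2.5 × 125 = 313.

n₁ = 125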